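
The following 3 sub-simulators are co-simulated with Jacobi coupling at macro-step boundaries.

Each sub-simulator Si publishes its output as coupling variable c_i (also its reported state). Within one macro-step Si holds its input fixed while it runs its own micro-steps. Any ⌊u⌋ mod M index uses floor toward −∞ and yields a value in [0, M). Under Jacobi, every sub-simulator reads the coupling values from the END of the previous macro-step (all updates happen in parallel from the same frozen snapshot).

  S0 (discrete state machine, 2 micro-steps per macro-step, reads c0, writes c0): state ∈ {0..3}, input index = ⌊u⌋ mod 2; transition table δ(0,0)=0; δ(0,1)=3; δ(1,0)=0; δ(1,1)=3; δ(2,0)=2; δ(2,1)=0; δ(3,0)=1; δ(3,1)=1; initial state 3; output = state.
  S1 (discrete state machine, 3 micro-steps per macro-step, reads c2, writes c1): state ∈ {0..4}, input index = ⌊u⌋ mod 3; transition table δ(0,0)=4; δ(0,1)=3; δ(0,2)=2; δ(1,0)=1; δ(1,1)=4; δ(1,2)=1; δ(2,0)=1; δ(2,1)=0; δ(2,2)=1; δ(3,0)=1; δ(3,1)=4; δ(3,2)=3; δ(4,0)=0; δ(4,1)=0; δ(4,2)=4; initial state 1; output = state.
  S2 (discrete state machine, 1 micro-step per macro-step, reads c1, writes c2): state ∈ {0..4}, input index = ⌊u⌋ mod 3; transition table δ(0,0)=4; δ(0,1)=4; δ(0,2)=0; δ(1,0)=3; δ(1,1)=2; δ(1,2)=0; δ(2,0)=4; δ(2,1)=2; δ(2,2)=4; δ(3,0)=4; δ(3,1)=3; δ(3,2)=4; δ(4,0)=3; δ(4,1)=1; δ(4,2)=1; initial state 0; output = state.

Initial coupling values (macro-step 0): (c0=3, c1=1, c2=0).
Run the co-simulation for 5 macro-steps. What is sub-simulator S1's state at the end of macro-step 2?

macro 1: S0 reads c0=3 → after 2×micro: 3; S1 reads c2=0 → after 3×micro: 1; S2 reads c1=1 → after 1×micro: 4 ⇒ (c0=3, c1=1, c2=4)
macro 2: S0 reads c0=3 → after 2×micro: 3; S1 reads c2=4 → after 3×micro: 3; S2 reads c1=1 → after 1×micro: 1 ⇒ (c0=3, c1=3, c2=1)
macro 3: S0 reads c0=3 → after 2×micro: 3; S1 reads c2=1 → after 3×micro: 3; S2 reads c1=3 → after 1×micro: 3 ⇒ (c0=3, c1=3, c2=3)
macro 4: S0 reads c0=3 → after 2×micro: 3; S1 reads c2=3 → after 3×micro: 1; S2 reads c1=3 → after 1×micro: 4 ⇒ (c0=3, c1=1, c2=4)
macro 5: S0 reads c0=3 → after 2×micro: 3; S1 reads c2=4 → after 3×micro: 3; S2 reads c1=1 → after 1×micro: 1 ⇒ (c0=3, c1=3, c2=1)

S1 state at macro-step 2 = 3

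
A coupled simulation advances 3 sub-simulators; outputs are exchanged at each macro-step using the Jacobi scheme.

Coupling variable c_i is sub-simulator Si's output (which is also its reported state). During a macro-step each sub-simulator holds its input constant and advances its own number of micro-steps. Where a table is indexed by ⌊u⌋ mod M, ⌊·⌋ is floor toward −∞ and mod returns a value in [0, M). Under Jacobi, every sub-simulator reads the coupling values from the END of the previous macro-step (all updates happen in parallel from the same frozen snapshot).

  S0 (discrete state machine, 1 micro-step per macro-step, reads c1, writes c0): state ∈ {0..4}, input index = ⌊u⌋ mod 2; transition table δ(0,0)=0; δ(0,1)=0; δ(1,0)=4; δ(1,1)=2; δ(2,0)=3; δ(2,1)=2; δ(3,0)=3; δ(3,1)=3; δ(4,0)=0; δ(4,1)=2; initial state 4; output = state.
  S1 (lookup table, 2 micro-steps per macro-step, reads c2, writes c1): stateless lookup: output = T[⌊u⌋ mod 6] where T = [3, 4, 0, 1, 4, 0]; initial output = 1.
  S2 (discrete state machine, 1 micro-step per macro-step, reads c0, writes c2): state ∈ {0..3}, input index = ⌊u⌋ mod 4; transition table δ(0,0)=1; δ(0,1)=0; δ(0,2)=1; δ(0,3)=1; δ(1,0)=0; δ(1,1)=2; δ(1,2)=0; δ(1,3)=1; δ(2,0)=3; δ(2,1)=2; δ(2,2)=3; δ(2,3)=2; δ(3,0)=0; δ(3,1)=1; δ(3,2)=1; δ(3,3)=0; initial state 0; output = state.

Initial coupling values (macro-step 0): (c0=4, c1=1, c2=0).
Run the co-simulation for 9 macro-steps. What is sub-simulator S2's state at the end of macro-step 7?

S2 state at macro-step 7 = 1

macro 1: S0 reads c1=1 → after 1×micro: 2; S1 reads c2=0 → after 2×micro: 3; S2 reads c0=4 → after 1×micro: 1 ⇒ (c0=2, c1=3, c2=1)
macro 2: S0 reads c1=3 → after 1×micro: 2; S1 reads c2=1 → after 2×micro: 4; S2 reads c0=2 → after 1×micro: 0 ⇒ (c0=2, c1=4, c2=0)
macro 3: S0 reads c1=4 → after 1×micro: 3; S1 reads c2=0 → after 2×micro: 3; S2 reads c0=2 → after 1×micro: 1 ⇒ (c0=3, c1=3, c2=1)
macro 4: S0 reads c1=3 → after 1×micro: 3; S1 reads c2=1 → after 2×micro: 4; S2 reads c0=3 → after 1×micro: 1 ⇒ (c0=3, c1=4, c2=1)
macro 5: S0 reads c1=4 → after 1×micro: 3; S1 reads c2=1 → after 2×micro: 4; S2 reads c0=3 → after 1×micro: 1 ⇒ (c0=3, c1=4, c2=1)
macro 6: S0 reads c1=4 → after 1×micro: 3; S1 reads c2=1 → after 2×micro: 4; S2 reads c0=3 → after 1×micro: 1 ⇒ (c0=3, c1=4, c2=1)
macro 7: S0 reads c1=4 → after 1×micro: 3; S1 reads c2=1 → after 2×micro: 4; S2 reads c0=3 → after 1×micro: 1 ⇒ (c0=3, c1=4, c2=1)
macro 8: S0 reads c1=4 → after 1×micro: 3; S1 reads c2=1 → after 2×micro: 4; S2 reads c0=3 → after 1×micro: 1 ⇒ (c0=3, c1=4, c2=1)
macro 9: S0 reads c1=4 → after 1×micro: 3; S1 reads c2=1 → after 2×micro: 4; S2 reads c0=3 → after 1×micro: 1 ⇒ (c0=3, c1=4, c2=1)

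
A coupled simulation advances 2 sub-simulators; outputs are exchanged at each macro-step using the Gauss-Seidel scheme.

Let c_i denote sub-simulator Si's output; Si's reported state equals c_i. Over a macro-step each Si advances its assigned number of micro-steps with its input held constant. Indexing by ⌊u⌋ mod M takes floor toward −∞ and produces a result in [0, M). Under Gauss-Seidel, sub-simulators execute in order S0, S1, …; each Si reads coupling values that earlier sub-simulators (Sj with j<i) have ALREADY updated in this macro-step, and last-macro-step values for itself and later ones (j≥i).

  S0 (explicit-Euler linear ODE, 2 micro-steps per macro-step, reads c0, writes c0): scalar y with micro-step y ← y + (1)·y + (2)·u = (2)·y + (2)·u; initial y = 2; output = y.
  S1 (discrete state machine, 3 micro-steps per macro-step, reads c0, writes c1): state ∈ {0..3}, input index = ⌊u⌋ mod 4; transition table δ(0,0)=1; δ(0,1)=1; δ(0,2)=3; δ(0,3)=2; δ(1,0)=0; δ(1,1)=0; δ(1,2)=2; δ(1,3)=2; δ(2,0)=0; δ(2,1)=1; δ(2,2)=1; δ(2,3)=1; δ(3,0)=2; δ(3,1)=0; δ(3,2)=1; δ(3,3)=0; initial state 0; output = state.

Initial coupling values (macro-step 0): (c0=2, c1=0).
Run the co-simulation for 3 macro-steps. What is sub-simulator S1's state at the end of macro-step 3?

macro 1: S0 reads c0=2 → after 2×micro: 20; S1 reads c0=20 → after 3×micro: 1 ⇒ (c0=20, c1=1)
macro 2: S0 reads c0=20 → after 2×micro: 200; S1 reads c0=200 → after 3×micro: 0 ⇒ (c0=200, c1=0)
macro 3: S0 reads c0=200 → after 2×micro: 2000; S1 reads c0=2000 → after 3×micro: 1 ⇒ (c0=2000, c1=1)

S1 state at macro-step 3 = 1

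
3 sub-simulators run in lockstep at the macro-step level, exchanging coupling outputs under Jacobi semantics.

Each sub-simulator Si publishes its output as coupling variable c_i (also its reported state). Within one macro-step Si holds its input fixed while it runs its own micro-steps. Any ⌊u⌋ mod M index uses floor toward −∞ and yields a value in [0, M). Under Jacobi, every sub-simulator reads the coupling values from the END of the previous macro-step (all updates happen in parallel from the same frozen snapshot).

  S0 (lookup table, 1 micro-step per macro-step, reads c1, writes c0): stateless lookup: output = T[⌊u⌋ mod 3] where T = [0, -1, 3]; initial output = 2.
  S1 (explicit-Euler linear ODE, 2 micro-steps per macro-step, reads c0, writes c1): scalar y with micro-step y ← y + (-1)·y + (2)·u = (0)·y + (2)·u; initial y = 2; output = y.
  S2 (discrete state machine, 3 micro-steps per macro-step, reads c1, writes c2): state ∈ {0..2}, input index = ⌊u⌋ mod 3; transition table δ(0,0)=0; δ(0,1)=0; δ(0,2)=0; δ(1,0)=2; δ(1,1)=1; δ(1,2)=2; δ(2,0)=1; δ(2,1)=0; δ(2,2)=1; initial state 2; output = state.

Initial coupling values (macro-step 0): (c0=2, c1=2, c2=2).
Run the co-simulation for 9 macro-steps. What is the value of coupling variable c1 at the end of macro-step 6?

c1 at macro-step 6 = 0

macro 1: S0 reads c1=2 → after 1×micro: 3; S1 reads c0=2 → after 2×micro: 4; S2 reads c1=2 → after 3×micro: 1 ⇒ (c0=3, c1=4, c2=1)
macro 2: S0 reads c1=4 → after 1×micro: -1; S1 reads c0=3 → after 2×micro: 6; S2 reads c1=4 → after 3×micro: 1 ⇒ (c0=-1, c1=6, c2=1)
macro 3: S0 reads c1=6 → after 1×micro: 0; S1 reads c0=-1 → after 2×micro: -2; S2 reads c1=6 → after 3×micro: 2 ⇒ (c0=0, c1=-2, c2=2)
macro 4: S0 reads c1=-2 → after 1×micro: -1; S1 reads c0=0 → after 2×micro: 0; S2 reads c1=-2 → after 3×micro: 0 ⇒ (c0=-1, c1=0, c2=0)
macro 5: S0 reads c1=0 → after 1×micro: 0; S1 reads c0=-1 → after 2×micro: -2; S2 reads c1=0 → after 3×micro: 0 ⇒ (c0=0, c1=-2, c2=0)
macro 6: S0 reads c1=-2 → after 1×micro: -1; S1 reads c0=0 → after 2×micro: 0; S2 reads c1=-2 → after 3×micro: 0 ⇒ (c0=-1, c1=0, c2=0)
macro 7: S0 reads c1=0 → after 1×micro: 0; S1 reads c0=-1 → after 2×micro: -2; S2 reads c1=0 → after 3×micro: 0 ⇒ (c0=0, c1=-2, c2=0)
macro 8: S0 reads c1=-2 → after 1×micro: -1; S1 reads c0=0 → after 2×micro: 0; S2 reads c1=-2 → after 3×micro: 0 ⇒ (c0=-1, c1=0, c2=0)
macro 9: S0 reads c1=0 → after 1×micro: 0; S1 reads c0=-1 → after 2×micro: -2; S2 reads c1=0 → after 3×micro: 0 ⇒ (c0=0, c1=-2, c2=0)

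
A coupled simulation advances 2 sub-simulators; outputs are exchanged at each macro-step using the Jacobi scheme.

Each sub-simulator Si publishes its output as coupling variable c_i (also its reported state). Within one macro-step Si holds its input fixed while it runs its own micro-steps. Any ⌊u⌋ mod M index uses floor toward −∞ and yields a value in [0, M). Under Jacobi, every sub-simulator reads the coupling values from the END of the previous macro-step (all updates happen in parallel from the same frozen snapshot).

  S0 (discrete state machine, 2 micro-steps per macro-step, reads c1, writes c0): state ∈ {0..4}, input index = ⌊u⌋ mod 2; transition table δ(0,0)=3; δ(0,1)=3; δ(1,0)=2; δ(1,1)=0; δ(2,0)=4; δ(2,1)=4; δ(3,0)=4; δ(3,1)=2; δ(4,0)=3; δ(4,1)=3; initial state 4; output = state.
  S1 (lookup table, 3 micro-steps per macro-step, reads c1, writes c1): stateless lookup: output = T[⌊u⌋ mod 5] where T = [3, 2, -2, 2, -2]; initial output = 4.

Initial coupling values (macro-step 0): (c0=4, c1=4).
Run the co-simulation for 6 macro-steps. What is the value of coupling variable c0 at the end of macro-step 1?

c0 at macro-step 1 = 4

macro 1: S0 reads c1=4 → after 2×micro: 4; S1 reads c1=4 → after 3×micro: -2 ⇒ (c0=4, c1=-2)
macro 2: S0 reads c1=-2 → after 2×micro: 4; S1 reads c1=-2 → after 3×micro: 2 ⇒ (c0=4, c1=2)
macro 3: S0 reads c1=2 → after 2×micro: 4; S1 reads c1=2 → after 3×micro: -2 ⇒ (c0=4, c1=-2)
macro 4: S0 reads c1=-2 → after 2×micro: 4; S1 reads c1=-2 → after 3×micro: 2 ⇒ (c0=4, c1=2)
macro 5: S0 reads c1=2 → after 2×micro: 4; S1 reads c1=2 → after 3×micro: -2 ⇒ (c0=4, c1=-2)
macro 6: S0 reads c1=-2 → after 2×micro: 4; S1 reads c1=-2 → after 3×micro: 2 ⇒ (c0=4, c1=2)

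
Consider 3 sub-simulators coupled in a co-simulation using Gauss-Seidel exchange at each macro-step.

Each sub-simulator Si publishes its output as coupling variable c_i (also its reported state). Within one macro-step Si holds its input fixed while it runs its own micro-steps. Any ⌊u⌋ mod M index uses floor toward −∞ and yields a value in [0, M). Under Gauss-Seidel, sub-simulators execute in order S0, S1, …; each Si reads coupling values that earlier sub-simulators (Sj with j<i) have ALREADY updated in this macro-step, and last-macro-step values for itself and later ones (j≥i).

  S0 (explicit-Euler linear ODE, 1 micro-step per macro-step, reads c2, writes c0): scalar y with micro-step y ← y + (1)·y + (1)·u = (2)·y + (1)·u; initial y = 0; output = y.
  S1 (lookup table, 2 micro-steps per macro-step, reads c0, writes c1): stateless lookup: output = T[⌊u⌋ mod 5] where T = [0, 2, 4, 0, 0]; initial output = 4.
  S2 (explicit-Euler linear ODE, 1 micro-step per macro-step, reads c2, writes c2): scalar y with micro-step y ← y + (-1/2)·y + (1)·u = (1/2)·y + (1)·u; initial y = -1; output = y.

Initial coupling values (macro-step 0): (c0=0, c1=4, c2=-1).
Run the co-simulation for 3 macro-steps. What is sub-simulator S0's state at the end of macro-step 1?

macro 1: S0 reads c2=-1 → after 1×micro: -1; S1 reads c0=-1 → after 2×micro: 0; S2 reads c2=-1 → after 1×micro: -3/2 ⇒ (c0=-1, c1=0, c2=-3/2)
macro 2: S0 reads c2=-3/2 → after 1×micro: -7/2; S1 reads c0=-7/2 → after 2×micro: 2; S2 reads c2=-3/2 → after 1×micro: -9/4 ⇒ (c0=-7/2, c1=2, c2=-9/4)
macro 3: S0 reads c2=-9/4 → after 1×micro: -37/4; S1 reads c0=-37/4 → after 2×micro: 0; S2 reads c2=-9/4 → after 1×micro: -27/8 ⇒ (c0=-37/4, c1=0, c2=-27/8)

S0 state at macro-step 1 = -1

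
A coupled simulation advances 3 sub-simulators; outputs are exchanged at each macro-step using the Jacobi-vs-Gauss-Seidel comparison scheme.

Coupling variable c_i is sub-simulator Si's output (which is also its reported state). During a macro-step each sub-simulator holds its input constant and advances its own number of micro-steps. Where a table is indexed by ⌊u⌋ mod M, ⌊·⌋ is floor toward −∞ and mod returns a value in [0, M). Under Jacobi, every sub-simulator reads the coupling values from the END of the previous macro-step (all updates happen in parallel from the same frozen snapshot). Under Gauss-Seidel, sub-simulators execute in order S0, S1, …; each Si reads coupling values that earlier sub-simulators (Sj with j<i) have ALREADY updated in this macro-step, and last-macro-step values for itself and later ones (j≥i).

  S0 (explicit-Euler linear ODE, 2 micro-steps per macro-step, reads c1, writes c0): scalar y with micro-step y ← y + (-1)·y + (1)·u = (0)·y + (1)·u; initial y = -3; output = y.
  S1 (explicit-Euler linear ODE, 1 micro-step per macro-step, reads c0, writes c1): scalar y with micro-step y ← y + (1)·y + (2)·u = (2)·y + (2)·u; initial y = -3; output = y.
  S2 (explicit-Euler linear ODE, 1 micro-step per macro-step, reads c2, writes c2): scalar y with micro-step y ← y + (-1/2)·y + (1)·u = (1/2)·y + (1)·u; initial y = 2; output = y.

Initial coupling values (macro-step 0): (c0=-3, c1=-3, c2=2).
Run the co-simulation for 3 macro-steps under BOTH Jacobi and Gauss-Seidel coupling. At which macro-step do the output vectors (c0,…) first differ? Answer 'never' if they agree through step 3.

first divergence at macro-step: 2

[Jacobi] macro 1: S0 reads c1=-3 → after 2×micro: -3; S1 reads c0=-3 → after 1×micro: -12; S2 reads c2=2 → after 1×micro: 3 ⇒ (c0=-3, c1=-12, c2=3)
[Jacobi] macro 2: S0 reads c1=-12 → after 2×micro: -12; S1 reads c0=-3 → after 1×micro: -30; S2 reads c2=3 → after 1×micro: 9/2 ⇒ (c0=-12, c1=-30, c2=9/2)
[Jacobi] macro 3: S0 reads c1=-30 → after 2×micro: -30; S1 reads c0=-12 → after 1×micro: -84; S2 reads c2=9/2 → after 1×micro: 27/4 ⇒ (c0=-30, c1=-84, c2=27/4)
[Gauss-Seidel] macro 1: S0 reads c1=-3 → after 2×micro: -3; S1 reads c0=-3 → after 1×micro: -12; S2 reads c2=2 → after 1×micro: 3 ⇒ (c0=-3, c1=-12, c2=3)
[Gauss-Seidel] macro 2: S0 reads c1=-12 → after 2×micro: -12; S1 reads c0=-12 → after 1×micro: -48; S2 reads c2=3 → after 1×micro: 9/2 ⇒ (c0=-12, c1=-48, c2=9/2)
[Gauss-Seidel] macro 3: S0 reads c1=-48 → after 2×micro: -48; S1 reads c0=-48 → after 1×micro: -192; S2 reads c2=9/2 → after 1×micro: 27/4 ⇒ (c0=-48, c1=-192, c2=27/4)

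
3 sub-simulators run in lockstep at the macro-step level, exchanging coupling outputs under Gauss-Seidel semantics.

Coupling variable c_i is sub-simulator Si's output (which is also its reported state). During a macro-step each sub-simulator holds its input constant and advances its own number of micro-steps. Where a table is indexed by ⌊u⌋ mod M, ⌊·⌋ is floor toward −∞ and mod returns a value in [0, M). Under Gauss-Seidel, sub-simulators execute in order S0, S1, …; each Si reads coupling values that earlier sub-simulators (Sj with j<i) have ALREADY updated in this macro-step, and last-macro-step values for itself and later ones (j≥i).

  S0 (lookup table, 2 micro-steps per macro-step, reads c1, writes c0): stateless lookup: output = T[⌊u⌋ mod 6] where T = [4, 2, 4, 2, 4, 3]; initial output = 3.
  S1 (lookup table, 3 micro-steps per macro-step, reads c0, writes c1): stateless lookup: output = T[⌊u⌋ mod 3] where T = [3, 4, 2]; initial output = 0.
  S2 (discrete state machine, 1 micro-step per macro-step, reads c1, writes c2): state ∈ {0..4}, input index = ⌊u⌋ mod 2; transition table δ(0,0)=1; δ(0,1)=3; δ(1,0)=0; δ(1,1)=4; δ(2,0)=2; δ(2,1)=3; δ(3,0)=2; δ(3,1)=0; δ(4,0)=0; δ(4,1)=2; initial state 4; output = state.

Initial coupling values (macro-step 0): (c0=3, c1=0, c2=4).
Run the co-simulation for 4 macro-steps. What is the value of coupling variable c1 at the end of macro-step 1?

macro 1: S0 reads c1=0 → after 2×micro: 4; S1 reads c0=4 → after 3×micro: 4; S2 reads c1=4 → after 1×micro: 0 ⇒ (c0=4, c1=4, c2=0)
macro 2: S0 reads c1=4 → after 2×micro: 4; S1 reads c0=4 → after 3×micro: 4; S2 reads c1=4 → after 1×micro: 1 ⇒ (c0=4, c1=4, c2=1)
macro 3: S0 reads c1=4 → after 2×micro: 4; S1 reads c0=4 → after 3×micro: 4; S2 reads c1=4 → after 1×micro: 0 ⇒ (c0=4, c1=4, c2=0)
macro 4: S0 reads c1=4 → after 2×micro: 4; S1 reads c0=4 → after 3×micro: 4; S2 reads c1=4 → after 1×micro: 1 ⇒ (c0=4, c1=4, c2=1)

c1 at macro-step 1 = 4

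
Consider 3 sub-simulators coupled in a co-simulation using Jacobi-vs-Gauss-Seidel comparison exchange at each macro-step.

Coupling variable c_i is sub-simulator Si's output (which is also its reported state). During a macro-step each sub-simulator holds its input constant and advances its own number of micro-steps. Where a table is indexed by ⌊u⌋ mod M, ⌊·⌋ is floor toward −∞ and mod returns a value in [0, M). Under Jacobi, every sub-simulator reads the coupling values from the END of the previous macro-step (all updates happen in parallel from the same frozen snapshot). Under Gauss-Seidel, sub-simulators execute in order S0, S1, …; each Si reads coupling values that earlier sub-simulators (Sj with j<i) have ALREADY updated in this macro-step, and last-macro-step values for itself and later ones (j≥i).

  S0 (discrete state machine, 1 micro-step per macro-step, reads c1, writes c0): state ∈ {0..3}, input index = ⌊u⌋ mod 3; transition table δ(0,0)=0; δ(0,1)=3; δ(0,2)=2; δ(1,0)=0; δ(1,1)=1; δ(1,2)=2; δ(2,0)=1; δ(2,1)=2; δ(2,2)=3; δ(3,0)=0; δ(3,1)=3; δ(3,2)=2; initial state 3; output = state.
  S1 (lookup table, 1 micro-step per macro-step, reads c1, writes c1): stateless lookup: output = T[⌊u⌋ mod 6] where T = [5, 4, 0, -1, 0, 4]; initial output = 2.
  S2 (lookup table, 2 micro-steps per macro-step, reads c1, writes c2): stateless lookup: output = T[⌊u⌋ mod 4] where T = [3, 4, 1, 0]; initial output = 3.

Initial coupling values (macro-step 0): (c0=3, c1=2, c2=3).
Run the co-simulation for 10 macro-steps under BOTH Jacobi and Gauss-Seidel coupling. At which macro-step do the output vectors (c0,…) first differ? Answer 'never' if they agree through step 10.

[Jacobi] macro 1: S0 reads c1=2 → after 1×micro: 2; S1 reads c1=2 → after 1×micro: 0; S2 reads c1=2 → after 2×micro: 1 ⇒ (c0=2, c1=0, c2=1)
[Jacobi] macro 2: S0 reads c1=0 → after 1×micro: 1; S1 reads c1=0 → after 1×micro: 5; S2 reads c1=0 → after 2×micro: 3 ⇒ (c0=1, c1=5, c2=3)
[Jacobi] macro 3: S0 reads c1=5 → after 1×micro: 2; S1 reads c1=5 → after 1×micro: 4; S2 reads c1=5 → after 2×micro: 4 ⇒ (c0=2, c1=4, c2=4)
[Jacobi] macro 4: S0 reads c1=4 → after 1×micro: 2; S1 reads c1=4 → after 1×micro: 0; S2 reads c1=4 → after 2×micro: 3 ⇒ (c0=2, c1=0, c2=3)
[Jacobi] macro 5: S0 reads c1=0 → after 1×micro: 1; S1 reads c1=0 → after 1×micro: 5; S2 reads c1=0 → after 2×micro: 3 ⇒ (c0=1, c1=5, c2=3)
[Jacobi] macro 6: S0 reads c1=5 → after 1×micro: 2; S1 reads c1=5 → after 1×micro: 4; S2 reads c1=5 → after 2×micro: 4 ⇒ (c0=2, c1=4, c2=4)
[Jacobi] macro 7: S0 reads c1=4 → after 1×micro: 2; S1 reads c1=4 → after 1×micro: 0; S2 reads c1=4 → after 2×micro: 3 ⇒ (c0=2, c1=0, c2=3)
[Jacobi] macro 8: S0 reads c1=0 → after 1×micro: 1; S1 reads c1=0 → after 1×micro: 5; S2 reads c1=0 → after 2×micro: 3 ⇒ (c0=1, c1=5, c2=3)
[Jacobi] macro 9: S0 reads c1=5 → after 1×micro: 2; S1 reads c1=5 → after 1×micro: 4; S2 reads c1=5 → after 2×micro: 4 ⇒ (c0=2, c1=4, c2=4)
[Jacobi] macro 10: S0 reads c1=4 → after 1×micro: 2; S1 reads c1=4 → after 1×micro: 0; S2 reads c1=4 → after 2×micro: 3 ⇒ (c0=2, c1=0, c2=3)
[Gauss-Seidel] macro 1: S0 reads c1=2 → after 1×micro: 2; S1 reads c1=2 → after 1×micro: 0; S2 reads c1=0 → after 2×micro: 3 ⇒ (c0=2, c1=0, c2=3)
[Gauss-Seidel] macro 2: S0 reads c1=0 → after 1×micro: 1; S1 reads c1=0 → after 1×micro: 5; S2 reads c1=5 → after 2×micro: 4 ⇒ (c0=1, c1=5, c2=4)
[Gauss-Seidel] macro 3: S0 reads c1=5 → after 1×micro: 2; S1 reads c1=5 → after 1×micro: 4; S2 reads c1=4 → after 2×micro: 3 ⇒ (c0=2, c1=4, c2=3)
[Gauss-Seidel] macro 4: S0 reads c1=4 → after 1×micro: 2; S1 reads c1=4 → after 1×micro: 0; S2 reads c1=0 → after 2×micro: 3 ⇒ (c0=2, c1=0, c2=3)
[Gauss-Seidel] macro 5: S0 reads c1=0 → after 1×micro: 1; S1 reads c1=0 → after 1×micro: 5; S2 reads c1=5 → after 2×micro: 4 ⇒ (c0=1, c1=5, c2=4)
[Gauss-Seidel] macro 6: S0 reads c1=5 → after 1×micro: 2; S1 reads c1=5 → after 1×micro: 4; S2 reads c1=4 → after 2×micro: 3 ⇒ (c0=2, c1=4, c2=3)
[Gauss-Seidel] macro 7: S0 reads c1=4 → after 1×micro: 2; S1 reads c1=4 → after 1×micro: 0; S2 reads c1=0 → after 2×micro: 3 ⇒ (c0=2, c1=0, c2=3)
[Gauss-Seidel] macro 8: S0 reads c1=0 → after 1×micro: 1; S1 reads c1=0 → after 1×micro: 5; S2 reads c1=5 → after 2×micro: 4 ⇒ (c0=1, c1=5, c2=4)
[Gauss-Seidel] macro 9: S0 reads c1=5 → after 1×micro: 2; S1 reads c1=5 → after 1×micro: 4; S2 reads c1=4 → after 2×micro: 3 ⇒ (c0=2, c1=4, c2=3)
[Gauss-Seidel] macro 10: S0 reads c1=4 → after 1×micro: 2; S1 reads c1=4 → after 1×micro: 0; S2 reads c1=0 → after 2×micro: 3 ⇒ (c0=2, c1=0, c2=3)

first divergence at macro-step: 1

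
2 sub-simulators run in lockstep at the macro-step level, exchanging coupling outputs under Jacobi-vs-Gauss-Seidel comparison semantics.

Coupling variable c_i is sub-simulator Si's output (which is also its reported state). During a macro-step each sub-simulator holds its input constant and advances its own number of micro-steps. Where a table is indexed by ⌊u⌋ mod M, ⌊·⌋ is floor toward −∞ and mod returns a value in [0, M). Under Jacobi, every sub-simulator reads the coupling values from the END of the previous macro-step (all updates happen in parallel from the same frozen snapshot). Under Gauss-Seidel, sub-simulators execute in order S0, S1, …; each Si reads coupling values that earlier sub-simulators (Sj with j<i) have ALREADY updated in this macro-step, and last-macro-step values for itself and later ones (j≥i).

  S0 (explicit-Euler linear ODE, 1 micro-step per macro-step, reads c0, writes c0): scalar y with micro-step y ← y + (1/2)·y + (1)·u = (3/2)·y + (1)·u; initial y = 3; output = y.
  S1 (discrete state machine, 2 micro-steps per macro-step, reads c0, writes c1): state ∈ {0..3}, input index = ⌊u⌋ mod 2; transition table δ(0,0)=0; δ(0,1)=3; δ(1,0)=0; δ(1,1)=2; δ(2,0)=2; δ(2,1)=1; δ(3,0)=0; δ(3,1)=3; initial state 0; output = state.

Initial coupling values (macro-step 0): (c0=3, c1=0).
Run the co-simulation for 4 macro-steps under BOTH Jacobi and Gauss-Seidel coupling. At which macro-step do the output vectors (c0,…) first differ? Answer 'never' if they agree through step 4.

[Jacobi] macro 1: S0 reads c0=3 → after 1×micro: 15/2; S1 reads c0=3 → after 2×micro: 3 ⇒ (c0=15/2, c1=3)
[Jacobi] macro 2: S0 reads c0=15/2 → after 1×micro: 75/4; S1 reads c0=15/2 → after 2×micro: 3 ⇒ (c0=75/4, c1=3)
[Jacobi] macro 3: S0 reads c0=75/4 → after 1×micro: 375/8; S1 reads c0=75/4 → after 2×micro: 0 ⇒ (c0=375/8, c1=0)
[Jacobi] macro 4: S0 reads c0=375/8 → after 1×micro: 1875/16; S1 reads c0=375/8 → after 2×micro: 0 ⇒ (c0=1875/16, c1=0)
[Gauss-Seidel] macro 1: S0 reads c0=3 → after 1×micro: 15/2; S1 reads c0=15/2 → after 2×micro: 3 ⇒ (c0=15/2, c1=3)
[Gauss-Seidel] macro 2: S0 reads c0=15/2 → after 1×micro: 75/4; S1 reads c0=75/4 → after 2×micro: 0 ⇒ (c0=75/4, c1=0)
[Gauss-Seidel] macro 3: S0 reads c0=75/4 → after 1×micro: 375/8; S1 reads c0=375/8 → after 2×micro: 0 ⇒ (c0=375/8, c1=0)
[Gauss-Seidel] macro 4: S0 reads c0=375/8 → after 1×micro: 1875/16; S1 reads c0=1875/16 → after 2×micro: 3 ⇒ (c0=1875/16, c1=3)

first divergence at macro-step: 2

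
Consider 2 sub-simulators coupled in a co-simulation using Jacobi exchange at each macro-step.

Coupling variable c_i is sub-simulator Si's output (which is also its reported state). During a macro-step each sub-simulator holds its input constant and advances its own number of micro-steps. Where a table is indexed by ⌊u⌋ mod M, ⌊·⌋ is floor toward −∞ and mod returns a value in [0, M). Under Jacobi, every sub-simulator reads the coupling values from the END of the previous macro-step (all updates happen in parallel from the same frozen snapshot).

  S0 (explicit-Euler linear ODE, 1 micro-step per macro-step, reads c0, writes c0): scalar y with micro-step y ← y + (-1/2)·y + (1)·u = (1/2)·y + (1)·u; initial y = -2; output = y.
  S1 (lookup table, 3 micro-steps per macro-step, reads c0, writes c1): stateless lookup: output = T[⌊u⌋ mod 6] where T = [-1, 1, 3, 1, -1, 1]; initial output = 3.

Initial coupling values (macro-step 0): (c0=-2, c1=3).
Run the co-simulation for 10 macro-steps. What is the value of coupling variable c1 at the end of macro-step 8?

macro 1: S0 reads c0=-2 → after 1×micro: -3; S1 reads c0=-2 → after 3×micro: -1 ⇒ (c0=-3, c1=-1)
macro 2: S0 reads c0=-3 → after 1×micro: -9/2; S1 reads c0=-3 → after 3×micro: 1 ⇒ (c0=-9/2, c1=1)
macro 3: S0 reads c0=-9/2 → after 1×micro: -27/4; S1 reads c0=-9/2 → after 3×micro: 1 ⇒ (c0=-27/4, c1=1)
macro 4: S0 reads c0=-27/4 → after 1×micro: -81/8; S1 reads c0=-27/4 → after 3×micro: 1 ⇒ (c0=-81/8, c1=1)
macro 5: S0 reads c0=-81/8 → after 1×micro: -243/16; S1 reads c0=-81/8 → after 3×micro: 1 ⇒ (c0=-243/16, c1=1)
macro 6: S0 reads c0=-243/16 → after 1×micro: -729/32; S1 reads c0=-243/16 → after 3×micro: 3 ⇒ (c0=-729/32, c1=3)
macro 7: S0 reads c0=-729/32 → after 1×micro: -2187/64; S1 reads c0=-729/32 → after 3×micro: 1 ⇒ (c0=-2187/64, c1=1)
macro 8: S0 reads c0=-2187/64 → after 1×micro: -6561/128; S1 reads c0=-2187/64 → after 3×micro: 1 ⇒ (c0=-6561/128, c1=1)
macro 9: S0 reads c0=-6561/128 → after 1×micro: -19683/256; S1 reads c0=-6561/128 → after 3×micro: 3 ⇒ (c0=-19683/256, c1=3)
macro 10: S0 reads c0=-19683/256 → after 1×micro: -59049/512; S1 reads c0=-19683/256 → after 3×micro: 1 ⇒ (c0=-59049/512, c1=1)

c1 at macro-step 8 = 1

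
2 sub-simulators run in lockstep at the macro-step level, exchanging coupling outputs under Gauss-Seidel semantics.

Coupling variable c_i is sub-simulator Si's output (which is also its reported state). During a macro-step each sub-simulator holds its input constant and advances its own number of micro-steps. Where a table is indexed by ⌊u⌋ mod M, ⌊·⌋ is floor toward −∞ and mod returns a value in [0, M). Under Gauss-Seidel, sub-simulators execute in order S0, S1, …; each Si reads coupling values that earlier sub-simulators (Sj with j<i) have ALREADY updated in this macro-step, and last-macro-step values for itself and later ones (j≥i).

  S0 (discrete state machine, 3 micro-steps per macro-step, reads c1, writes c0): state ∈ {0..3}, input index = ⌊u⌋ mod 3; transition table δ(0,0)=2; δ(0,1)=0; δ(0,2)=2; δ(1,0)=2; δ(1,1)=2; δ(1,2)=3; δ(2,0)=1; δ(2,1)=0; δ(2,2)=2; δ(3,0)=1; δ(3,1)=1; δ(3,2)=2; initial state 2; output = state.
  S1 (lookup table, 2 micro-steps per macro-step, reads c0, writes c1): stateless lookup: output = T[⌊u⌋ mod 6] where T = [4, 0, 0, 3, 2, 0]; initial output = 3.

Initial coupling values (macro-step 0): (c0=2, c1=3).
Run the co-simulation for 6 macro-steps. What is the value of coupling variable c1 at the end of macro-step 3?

macro 1: S0 reads c1=3 → after 3×micro: 1; S1 reads c0=1 → after 2×micro: 0 ⇒ (c0=1, c1=0)
macro 2: S0 reads c1=0 → after 3×micro: 2; S1 reads c0=2 → after 2×micro: 0 ⇒ (c0=2, c1=0)
macro 3: S0 reads c1=0 → after 3×micro: 1; S1 reads c0=1 → after 2×micro: 0 ⇒ (c0=1, c1=0)
macro 4: S0 reads c1=0 → after 3×micro: 2; S1 reads c0=2 → after 2×micro: 0 ⇒ (c0=2, c1=0)
macro 5: S0 reads c1=0 → after 3×micro: 1; S1 reads c0=1 → after 2×micro: 0 ⇒ (c0=1, c1=0)
macro 6: S0 reads c1=0 → after 3×micro: 2; S1 reads c0=2 → after 2×micro: 0 ⇒ (c0=2, c1=0)

c1 at macro-step 3 = 0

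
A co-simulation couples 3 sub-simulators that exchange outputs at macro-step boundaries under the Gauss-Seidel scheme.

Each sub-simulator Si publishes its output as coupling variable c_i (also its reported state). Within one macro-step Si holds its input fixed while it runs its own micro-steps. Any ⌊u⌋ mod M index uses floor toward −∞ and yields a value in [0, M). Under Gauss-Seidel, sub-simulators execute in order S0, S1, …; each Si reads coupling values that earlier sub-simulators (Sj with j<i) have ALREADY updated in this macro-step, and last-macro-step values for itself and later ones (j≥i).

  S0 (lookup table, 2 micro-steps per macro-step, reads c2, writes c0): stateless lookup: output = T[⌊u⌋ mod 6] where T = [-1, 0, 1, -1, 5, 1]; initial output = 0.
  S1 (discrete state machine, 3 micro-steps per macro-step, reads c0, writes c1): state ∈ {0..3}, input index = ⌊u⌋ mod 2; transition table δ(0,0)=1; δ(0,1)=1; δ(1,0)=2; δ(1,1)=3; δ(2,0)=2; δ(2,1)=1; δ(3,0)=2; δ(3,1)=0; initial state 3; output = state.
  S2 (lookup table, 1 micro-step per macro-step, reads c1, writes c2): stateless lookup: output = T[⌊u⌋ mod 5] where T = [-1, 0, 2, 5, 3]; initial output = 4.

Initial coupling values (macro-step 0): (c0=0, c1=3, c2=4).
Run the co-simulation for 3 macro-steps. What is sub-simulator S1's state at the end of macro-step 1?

S1 state at macro-step 1 = 3

macro 1: S0 reads c2=4 → after 2×micro: 5; S1 reads c0=5 → after 3×micro: 3; S2 reads c1=3 → after 1×micro: 5 ⇒ (c0=5, c1=3, c2=5)
macro 2: S0 reads c2=5 → after 2×micro: 1; S1 reads c0=1 → after 3×micro: 3; S2 reads c1=3 → after 1×micro: 5 ⇒ (c0=1, c1=3, c2=5)
macro 3: S0 reads c2=5 → after 2×micro: 1; S1 reads c0=1 → after 3×micro: 3; S2 reads c1=3 → after 1×micro: 5 ⇒ (c0=1, c1=3, c2=5)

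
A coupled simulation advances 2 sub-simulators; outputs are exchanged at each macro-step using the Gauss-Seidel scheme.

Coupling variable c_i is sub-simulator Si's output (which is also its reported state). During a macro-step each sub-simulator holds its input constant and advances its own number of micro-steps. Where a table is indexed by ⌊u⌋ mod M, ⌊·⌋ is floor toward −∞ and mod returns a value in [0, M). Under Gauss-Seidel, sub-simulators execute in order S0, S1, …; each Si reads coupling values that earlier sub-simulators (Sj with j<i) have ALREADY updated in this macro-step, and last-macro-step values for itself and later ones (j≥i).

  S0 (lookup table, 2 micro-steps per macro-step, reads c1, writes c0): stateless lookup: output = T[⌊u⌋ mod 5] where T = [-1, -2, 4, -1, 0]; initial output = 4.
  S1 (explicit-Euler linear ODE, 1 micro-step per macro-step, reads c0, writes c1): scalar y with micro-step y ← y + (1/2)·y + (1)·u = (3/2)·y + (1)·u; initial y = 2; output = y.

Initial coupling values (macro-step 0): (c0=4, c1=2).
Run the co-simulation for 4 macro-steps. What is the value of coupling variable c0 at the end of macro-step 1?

macro 1: S0 reads c1=2 → after 2×micro: 4; S1 reads c0=4 → after 1×micro: 7 ⇒ (c0=4, c1=7)
macro 2: S0 reads c1=7 → after 2×micro: 4; S1 reads c0=4 → after 1×micro: 29/2 ⇒ (c0=4, c1=29/2)
macro 3: S0 reads c1=29/2 → after 2×micro: 0; S1 reads c0=0 → after 1×micro: 87/4 ⇒ (c0=0, c1=87/4)
macro 4: S0 reads c1=87/4 → after 2×micro: -2; S1 reads c0=-2 → after 1×micro: 245/8 ⇒ (c0=-2, c1=245/8)

c0 at macro-step 1 = 4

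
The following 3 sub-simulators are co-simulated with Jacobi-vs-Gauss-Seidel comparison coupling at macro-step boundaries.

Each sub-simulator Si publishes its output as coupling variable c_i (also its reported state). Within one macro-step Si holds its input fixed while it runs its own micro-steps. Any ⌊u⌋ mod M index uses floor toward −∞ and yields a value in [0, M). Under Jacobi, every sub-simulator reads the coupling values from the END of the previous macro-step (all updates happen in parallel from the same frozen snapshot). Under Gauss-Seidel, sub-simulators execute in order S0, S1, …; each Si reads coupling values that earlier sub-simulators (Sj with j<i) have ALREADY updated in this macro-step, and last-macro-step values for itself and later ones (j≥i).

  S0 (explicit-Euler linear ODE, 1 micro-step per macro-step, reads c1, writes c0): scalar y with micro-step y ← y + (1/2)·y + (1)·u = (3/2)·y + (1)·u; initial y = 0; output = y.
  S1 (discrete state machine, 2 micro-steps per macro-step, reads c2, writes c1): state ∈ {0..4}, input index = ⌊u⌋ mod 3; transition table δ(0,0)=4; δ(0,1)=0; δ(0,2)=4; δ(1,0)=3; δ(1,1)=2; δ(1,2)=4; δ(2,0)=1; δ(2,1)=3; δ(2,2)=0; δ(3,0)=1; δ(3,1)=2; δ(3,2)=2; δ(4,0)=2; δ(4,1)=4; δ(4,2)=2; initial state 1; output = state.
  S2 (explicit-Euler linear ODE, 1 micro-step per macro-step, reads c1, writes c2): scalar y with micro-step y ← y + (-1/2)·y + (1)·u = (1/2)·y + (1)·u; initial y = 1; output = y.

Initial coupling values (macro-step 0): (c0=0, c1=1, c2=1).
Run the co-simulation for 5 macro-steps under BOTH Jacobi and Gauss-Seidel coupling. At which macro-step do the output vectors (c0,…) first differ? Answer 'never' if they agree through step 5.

[Jacobi] macro 1: S0 reads c1=1 → after 1×micro: 1; S1 reads c2=1 → after 2×micro: 3; S2 reads c1=1 → after 1×micro: 3/2 ⇒ (c0=1, c1=3, c2=3/2)
[Jacobi] macro 2: S0 reads c1=3 → after 1×micro: 9/2; S1 reads c2=3/2 → after 2×micro: 3; S2 reads c1=3 → after 1×micro: 15/4 ⇒ (c0=9/2, c1=3, c2=15/4)
[Jacobi] macro 3: S0 reads c1=3 → after 1×micro: 39/4; S1 reads c2=15/4 → after 2×micro: 3; S2 reads c1=3 → after 1×micro: 39/8 ⇒ (c0=39/4, c1=3, c2=39/8)
[Jacobi] macro 4: S0 reads c1=3 → after 1×micro: 141/8; S1 reads c2=39/8 → after 2×micro: 3; S2 reads c1=3 → after 1×micro: 87/16 ⇒ (c0=141/8, c1=3, c2=87/16)
[Jacobi] macro 5: S0 reads c1=3 → after 1×micro: 471/16; S1 reads c2=87/16 → after 2×micro: 0; S2 reads c1=3 → after 1×micro: 183/32 ⇒ (c0=471/16, c1=0, c2=183/32)
[Gauss-Seidel] macro 1: S0 reads c1=1 → after 1×micro: 1; S1 reads c2=1 → after 2×micro: 3; S2 reads c1=3 → after 1×micro: 7/2 ⇒ (c0=1, c1=3, c2=7/2)
[Gauss-Seidel] macro 2: S0 reads c1=3 → after 1×micro: 9/2; S1 reads c2=7/2 → after 2×micro: 3; S2 reads c1=3 → after 1×micro: 19/4 ⇒ (c0=9/2, c1=3, c2=19/4)
[Gauss-Seidel] macro 3: S0 reads c1=3 → after 1×micro: 39/4; S1 reads c2=19/4 → after 2×micro: 3; S2 reads c1=3 → after 1×micro: 43/8 ⇒ (c0=39/4, c1=3, c2=43/8)
[Gauss-Seidel] macro 4: S0 reads c1=3 → after 1×micro: 141/8; S1 reads c2=43/8 → after 2×micro: 0; S2 reads c1=0 → after 1×micro: 43/16 ⇒ (c0=141/8, c1=0, c2=43/16)
[Gauss-Seidel] macro 5: S0 reads c1=0 → after 1×micro: 423/16; S1 reads c2=43/16 → after 2×micro: 2; S2 reads c1=2 → after 1×micro: 107/32 ⇒ (c0=423/16, c1=2, c2=107/32)

first divergence at macro-step: 1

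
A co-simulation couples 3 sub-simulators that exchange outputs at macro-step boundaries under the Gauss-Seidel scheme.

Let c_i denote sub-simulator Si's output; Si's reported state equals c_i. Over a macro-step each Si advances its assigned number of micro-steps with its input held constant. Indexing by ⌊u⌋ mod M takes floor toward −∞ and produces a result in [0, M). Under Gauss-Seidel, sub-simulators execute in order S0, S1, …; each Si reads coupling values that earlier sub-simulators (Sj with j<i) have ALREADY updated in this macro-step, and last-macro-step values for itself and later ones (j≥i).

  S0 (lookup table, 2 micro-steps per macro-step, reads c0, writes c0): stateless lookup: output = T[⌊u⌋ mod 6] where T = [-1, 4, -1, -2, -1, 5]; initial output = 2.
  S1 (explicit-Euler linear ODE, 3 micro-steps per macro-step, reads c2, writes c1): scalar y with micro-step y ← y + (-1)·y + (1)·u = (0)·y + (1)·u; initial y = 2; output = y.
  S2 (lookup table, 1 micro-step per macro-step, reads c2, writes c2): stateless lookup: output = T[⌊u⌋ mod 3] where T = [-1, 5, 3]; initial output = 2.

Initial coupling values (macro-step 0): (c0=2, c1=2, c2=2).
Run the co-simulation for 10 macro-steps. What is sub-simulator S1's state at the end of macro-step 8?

macro 1: S0 reads c0=2 → after 2×micro: -1; S1 reads c2=2 → after 3×micro: 2; S2 reads c2=2 → after 1×micro: 3 ⇒ (c0=-1, c1=2, c2=3)
macro 2: S0 reads c0=-1 → after 2×micro: 5; S1 reads c2=3 → after 3×micro: 3; S2 reads c2=3 → after 1×micro: -1 ⇒ (c0=5, c1=3, c2=-1)
macro 3: S0 reads c0=5 → after 2×micro: 5; S1 reads c2=-1 → after 3×micro: -1; S2 reads c2=-1 → after 1×micro: 3 ⇒ (c0=5, c1=-1, c2=3)
macro 4: S0 reads c0=5 → after 2×micro: 5; S1 reads c2=3 → after 3×micro: 3; S2 reads c2=3 → after 1×micro: -1 ⇒ (c0=5, c1=3, c2=-1)
macro 5: S0 reads c0=5 → after 2×micro: 5; S1 reads c2=-1 → after 3×micro: -1; S2 reads c2=-1 → after 1×micro: 3 ⇒ (c0=5, c1=-1, c2=3)
macro 6: S0 reads c0=5 → after 2×micro: 5; S1 reads c2=3 → after 3×micro: 3; S2 reads c2=3 → after 1×micro: -1 ⇒ (c0=5, c1=3, c2=-1)
macro 7: S0 reads c0=5 → after 2×micro: 5; S1 reads c2=-1 → after 3×micro: -1; S2 reads c2=-1 → after 1×micro: 3 ⇒ (c0=5, c1=-1, c2=3)
macro 8: S0 reads c0=5 → after 2×micro: 5; S1 reads c2=3 → after 3×micro: 3; S2 reads c2=3 → after 1×micro: -1 ⇒ (c0=5, c1=3, c2=-1)
macro 9: S0 reads c0=5 → after 2×micro: 5; S1 reads c2=-1 → after 3×micro: -1; S2 reads c2=-1 → after 1×micro: 3 ⇒ (c0=5, c1=-1, c2=3)
macro 10: S0 reads c0=5 → after 2×micro: 5; S1 reads c2=3 → after 3×micro: 3; S2 reads c2=3 → after 1×micro: -1 ⇒ (c0=5, c1=3, c2=-1)

S1 state at macro-step 8 = 3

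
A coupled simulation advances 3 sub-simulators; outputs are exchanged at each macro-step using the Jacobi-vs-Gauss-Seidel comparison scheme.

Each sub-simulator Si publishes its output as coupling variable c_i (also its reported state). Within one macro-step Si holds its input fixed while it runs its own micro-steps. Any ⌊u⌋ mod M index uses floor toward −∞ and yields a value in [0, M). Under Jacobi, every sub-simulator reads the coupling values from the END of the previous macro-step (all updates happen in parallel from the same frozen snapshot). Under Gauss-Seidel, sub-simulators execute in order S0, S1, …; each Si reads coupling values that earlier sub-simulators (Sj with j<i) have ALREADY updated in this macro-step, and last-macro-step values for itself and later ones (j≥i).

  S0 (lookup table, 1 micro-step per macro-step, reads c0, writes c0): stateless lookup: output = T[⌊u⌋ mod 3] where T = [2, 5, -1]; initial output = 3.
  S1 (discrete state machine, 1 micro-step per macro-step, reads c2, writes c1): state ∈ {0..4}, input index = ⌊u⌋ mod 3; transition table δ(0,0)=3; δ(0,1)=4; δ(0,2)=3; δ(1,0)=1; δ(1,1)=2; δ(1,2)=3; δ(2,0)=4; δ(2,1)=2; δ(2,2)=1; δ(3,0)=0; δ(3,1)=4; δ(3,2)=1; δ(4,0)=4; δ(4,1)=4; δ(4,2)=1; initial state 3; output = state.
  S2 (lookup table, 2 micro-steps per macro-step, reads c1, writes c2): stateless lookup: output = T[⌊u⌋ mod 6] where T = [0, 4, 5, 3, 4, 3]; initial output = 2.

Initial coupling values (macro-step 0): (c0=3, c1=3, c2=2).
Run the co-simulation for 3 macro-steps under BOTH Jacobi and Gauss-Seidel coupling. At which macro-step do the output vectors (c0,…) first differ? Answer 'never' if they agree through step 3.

first divergence at macro-step: 1

[Jacobi] macro 1: S0 reads c0=3 → after 1×micro: 2; S1 reads c2=2 → after 1×micro: 1; S2 reads c1=3 → after 2×micro: 3 ⇒ (c0=2, c1=1, c2=3)
[Jacobi] macro 2: S0 reads c0=2 → after 1×micro: -1; S1 reads c2=3 → after 1×micro: 1; S2 reads c1=1 → after 2×micro: 4 ⇒ (c0=-1, c1=1, c2=4)
[Jacobi] macro 3: S0 reads c0=-1 → after 1×micro: -1; S1 reads c2=4 → after 1×micro: 2; S2 reads c1=1 → after 2×micro: 4 ⇒ (c0=-1, c1=2, c2=4)
[Gauss-Seidel] macro 1: S0 reads c0=3 → after 1×micro: 2; S1 reads c2=2 → after 1×micro: 1; S2 reads c1=1 → after 2×micro: 4 ⇒ (c0=2, c1=1, c2=4)
[Gauss-Seidel] macro 2: S0 reads c0=2 → after 1×micro: -1; S1 reads c2=4 → after 1×micro: 2; S2 reads c1=2 → after 2×micro: 5 ⇒ (c0=-1, c1=2, c2=5)
[Gauss-Seidel] macro 3: S0 reads c0=-1 → after 1×micro: -1; S1 reads c2=5 → after 1×micro: 1; S2 reads c1=1 → after 2×micro: 4 ⇒ (c0=-1, c1=1, c2=4)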